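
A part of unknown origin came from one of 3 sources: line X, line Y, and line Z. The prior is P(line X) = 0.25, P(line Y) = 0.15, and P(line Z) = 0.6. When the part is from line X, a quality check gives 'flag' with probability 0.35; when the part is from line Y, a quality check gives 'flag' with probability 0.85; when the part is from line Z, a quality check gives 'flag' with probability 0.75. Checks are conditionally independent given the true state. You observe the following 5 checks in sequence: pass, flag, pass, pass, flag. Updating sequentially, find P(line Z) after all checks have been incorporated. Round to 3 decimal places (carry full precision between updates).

0.375

Each posterior becomes the prior for the next update.
After 'pass': normaliser = 0.65·0.2500 + 0.15·0.1500 + 0.25·0.6000; P(line X) ≈ 0.4851, P(line Y) ≈ 0.0672, P(line Z) ≈ 0.4478
After 'flag': normaliser = 0.35·0.4851 + 0.85·0.0672 + 0.75·0.4478; P(line X) ≈ 0.3017, P(line Y) ≈ 0.1015, P(line Z) ≈ 0.5968
After 'pass': normaliser = 0.65·0.3017 + 0.15·0.1015 + 0.25·0.5968; P(line X) ≈ 0.5440, P(line Y) ≈ 0.0422, P(line Z) ≈ 0.4138
After 'pass': normaliser = 0.65·0.5440 + 0.15·0.0422 + 0.25·0.4138; P(line X) ≈ 0.7631, P(line Y) ≈ 0.0137, P(line Z) ≈ 0.2233
After 'flag': normaliser = 0.35·0.7631 + 0.85·0.0137 + 0.75·0.2233; P(line X) ≈ 0.5986, P(line Y) ≈ 0.0260, P(line Z) ≈ 0.3753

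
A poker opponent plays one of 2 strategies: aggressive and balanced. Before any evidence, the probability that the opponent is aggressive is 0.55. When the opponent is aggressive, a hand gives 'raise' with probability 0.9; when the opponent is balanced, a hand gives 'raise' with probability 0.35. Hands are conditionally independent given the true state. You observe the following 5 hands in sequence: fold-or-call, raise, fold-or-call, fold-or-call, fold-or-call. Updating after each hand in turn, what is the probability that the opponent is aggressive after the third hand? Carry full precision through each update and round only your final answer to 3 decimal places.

0.069

After 'fold-or-call': P(aggressive) = 0.1·0.5500 / (0.1·0.5500 + 0.65·0.4500) ≈ 0.1583
After 'raise': P(aggressive) = 0.9·0.1583 / (0.9·0.1583 + 0.35·0.8417) ≈ 0.3259
After 'fold-or-call': P(aggressive) = 0.1·0.3259 / (0.1·0.3259 + 0.65·0.6741) ≈ 0.0692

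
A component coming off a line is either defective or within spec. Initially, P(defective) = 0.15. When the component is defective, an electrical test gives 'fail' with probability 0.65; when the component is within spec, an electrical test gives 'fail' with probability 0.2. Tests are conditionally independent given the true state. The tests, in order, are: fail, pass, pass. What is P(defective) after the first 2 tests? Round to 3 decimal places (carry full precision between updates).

Apply Bayes' rule sequentially, carrying P(defective) forward.
After 'fail': P(defective) = 0.65·0.1500 / (0.65·0.1500 + 0.2·0.8500) ≈ 0.3645
After 'pass': P(defective) = 0.35·0.3645 / (0.35·0.3645 + 0.8·0.6355) ≈ 0.2006

0.201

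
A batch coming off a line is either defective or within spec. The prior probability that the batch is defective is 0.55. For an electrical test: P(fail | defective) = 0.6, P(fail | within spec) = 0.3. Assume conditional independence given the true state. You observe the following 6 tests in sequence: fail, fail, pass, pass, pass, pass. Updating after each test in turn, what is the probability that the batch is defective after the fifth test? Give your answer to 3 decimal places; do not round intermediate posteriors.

Apply Bayes' rule sequentially, carrying P(defective) forward.
After 'fail': P(defective) = 0.6·0.5500 / (0.6·0.5500 + 0.3·0.4500) ≈ 0.7097
After 'fail': P(defective) = 0.6·0.7097 / (0.6·0.7097 + 0.3·0.2903) ≈ 0.8302
After 'pass': P(defective) = 0.4·0.8302 / (0.4·0.8302 + 0.7·0.1698) ≈ 0.7364
After 'pass': P(defective) = 0.4·0.7364 / (0.4·0.7364 + 0.7·0.2636) ≈ 0.6148
After 'pass': P(defective) = 0.4·0.6148 / (0.4·0.6148 + 0.7·0.3852) ≈ 0.4770

0.477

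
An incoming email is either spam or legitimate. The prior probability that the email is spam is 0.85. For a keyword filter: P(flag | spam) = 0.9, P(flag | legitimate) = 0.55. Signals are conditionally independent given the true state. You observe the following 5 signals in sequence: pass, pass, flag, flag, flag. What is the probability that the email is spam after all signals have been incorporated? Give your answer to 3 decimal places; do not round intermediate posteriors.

After 'pass': P(spam) = 0.1·0.8500 / (0.1·0.8500 + 0.45·0.1500) ≈ 0.5574
After 'pass': P(spam) = 0.1·0.5574 / (0.1·0.5574 + 0.45·0.4426) ≈ 0.2186
After 'flag': P(spam) = 0.9·0.2186 / (0.9·0.2186 + 0.55·0.7814) ≈ 0.3141
After 'flag': P(spam) = 0.9·0.3141 / (0.9·0.3141 + 0.55·0.6859) ≈ 0.4283
After 'flag': P(spam) = 0.9·0.4283 / (0.9·0.4283 + 0.55·0.5717) ≈ 0.5508

0.551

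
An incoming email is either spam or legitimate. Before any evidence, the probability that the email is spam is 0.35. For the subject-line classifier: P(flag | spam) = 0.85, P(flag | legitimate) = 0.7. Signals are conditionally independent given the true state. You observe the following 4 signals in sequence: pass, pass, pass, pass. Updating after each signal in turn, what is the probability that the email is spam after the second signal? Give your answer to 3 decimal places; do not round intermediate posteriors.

After 'pass': P(spam) = 0.15·0.3500 / (0.15·0.3500 + 0.3·0.6500) ≈ 0.2121
After 'pass': P(spam) = 0.15·0.2121 / (0.15·0.2121 + 0.3·0.7879) ≈ 0.1186

0.119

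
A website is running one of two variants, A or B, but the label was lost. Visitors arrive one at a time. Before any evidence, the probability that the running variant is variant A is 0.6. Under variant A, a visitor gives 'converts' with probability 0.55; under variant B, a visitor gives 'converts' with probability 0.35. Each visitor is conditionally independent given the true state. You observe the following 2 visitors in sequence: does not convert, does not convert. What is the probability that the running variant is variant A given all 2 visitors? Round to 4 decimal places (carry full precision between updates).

After 'does not convert': P(A) = 0.45·0.6000 / (0.45·0.6000 + 0.65·0.4000) ≈ 0.5094
After 'does not convert': P(A) = 0.45·0.5094 / (0.45·0.5094 + 0.65·0.4906) ≈ 0.4182

0.4182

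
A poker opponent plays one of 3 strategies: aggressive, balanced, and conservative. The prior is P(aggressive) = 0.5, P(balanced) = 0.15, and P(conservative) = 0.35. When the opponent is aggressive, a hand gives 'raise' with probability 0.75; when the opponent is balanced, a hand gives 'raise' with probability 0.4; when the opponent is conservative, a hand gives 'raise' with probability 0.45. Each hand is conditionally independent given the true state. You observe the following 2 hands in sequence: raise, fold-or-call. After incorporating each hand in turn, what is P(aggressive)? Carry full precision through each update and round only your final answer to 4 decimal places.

0.4333

Each posterior becomes the prior for the next update.
After 'raise': normaliser = 0.75·0.5000 + 0.4·0.1500 + 0.45·0.3500; P(aggressive) ≈ 0.6329, P(balanced) ≈ 0.1013, P(conservative) ≈ 0.2658
After 'fold-or-call': normaliser = 0.25·0.6329 + 0.6·0.1013 + 0.55·0.2658; P(aggressive) ≈ 0.4333, P(balanced) ≈ 0.1664, P(conservative) ≈ 0.4003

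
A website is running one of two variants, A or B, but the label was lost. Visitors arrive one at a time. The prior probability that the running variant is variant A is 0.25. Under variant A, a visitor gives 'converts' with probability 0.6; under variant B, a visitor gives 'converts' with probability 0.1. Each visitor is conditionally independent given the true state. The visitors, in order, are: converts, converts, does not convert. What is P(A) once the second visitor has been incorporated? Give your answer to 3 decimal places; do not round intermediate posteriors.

0.923

After 'converts': P(A) = 0.6·0.2500 / (0.6·0.2500 + 0.1·0.7500) ≈ 0.6667
After 'converts': P(A) = 0.6·0.6667 / (0.6·0.6667 + 0.1·0.3333) ≈ 0.9231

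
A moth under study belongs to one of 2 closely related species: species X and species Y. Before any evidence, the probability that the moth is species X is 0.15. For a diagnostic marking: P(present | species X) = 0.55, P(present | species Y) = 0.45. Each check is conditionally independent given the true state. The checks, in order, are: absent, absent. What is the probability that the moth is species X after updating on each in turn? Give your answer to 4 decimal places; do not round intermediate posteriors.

Apply Bayes' rule sequentially, carrying P(species X) forward.
After 'absent': P(species X) = 0.45·0.1500 / (0.45·0.1500 + 0.55·0.8500) ≈ 0.1262
After 'absent': P(species X) = 0.45·0.1262 / (0.45·0.1262 + 0.55·0.8738) ≈ 0.1057

0.1057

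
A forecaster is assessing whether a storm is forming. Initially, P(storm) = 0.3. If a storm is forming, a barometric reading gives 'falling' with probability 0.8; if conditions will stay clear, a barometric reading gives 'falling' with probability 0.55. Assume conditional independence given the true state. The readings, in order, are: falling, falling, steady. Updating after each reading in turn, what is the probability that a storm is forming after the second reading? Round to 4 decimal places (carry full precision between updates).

Each posterior becomes the prior for the next update.
After 'falling': P(storm) = 0.8·0.3000 / (0.8·0.3000 + 0.55·0.7000) ≈ 0.3840
After 'falling': P(storm) = 0.8·0.3840 / (0.8·0.3840 + 0.55·0.6160) ≈ 0.4755

0.4755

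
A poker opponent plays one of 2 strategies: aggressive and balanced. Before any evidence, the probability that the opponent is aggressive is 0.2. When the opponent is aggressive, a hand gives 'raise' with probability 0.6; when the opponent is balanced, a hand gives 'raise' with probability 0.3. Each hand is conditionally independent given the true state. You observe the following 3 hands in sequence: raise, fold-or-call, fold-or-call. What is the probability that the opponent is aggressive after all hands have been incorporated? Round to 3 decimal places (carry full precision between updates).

After 'raise': P(aggressive) = 0.6·0.2000 / (0.6·0.2000 + 0.3·0.8000) ≈ 0.3333
After 'fold-or-call': P(aggressive) = 0.4·0.3333 / (0.4·0.3333 + 0.7·0.6667) ≈ 0.2222
After 'fold-or-call': P(aggressive) = 0.4·0.2222 / (0.4·0.2222 + 0.7·0.7778) ≈ 0.1404

0.140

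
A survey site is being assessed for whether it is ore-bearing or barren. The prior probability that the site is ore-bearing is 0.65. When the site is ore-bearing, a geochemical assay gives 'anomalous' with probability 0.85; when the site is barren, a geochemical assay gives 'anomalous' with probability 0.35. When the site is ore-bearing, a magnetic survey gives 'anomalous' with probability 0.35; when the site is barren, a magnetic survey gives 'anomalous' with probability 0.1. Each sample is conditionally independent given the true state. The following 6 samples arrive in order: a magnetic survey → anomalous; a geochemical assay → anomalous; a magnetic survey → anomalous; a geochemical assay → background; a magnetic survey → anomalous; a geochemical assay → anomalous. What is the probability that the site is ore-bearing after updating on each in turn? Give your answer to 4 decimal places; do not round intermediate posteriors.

After a magnetic survey='anomalous': P(ore) = 0.35·0.6500 / (0.35·0.6500 + 0.1·0.3500) ≈ 0.8667
After a geochemical assay='anomalous': P(ore) = 0.85·0.8667 / (0.85·0.8667 + 0.35·0.1333) ≈ 0.9404
After a magnetic survey='anomalous': P(ore) = 0.35·0.9404 / (0.35·0.9404 + 0.1·0.0596) ≈ 0.9822
After a geochemical assay='background': P(ore) = 0.15·0.9822 / (0.15·0.9822 + 0.65·0.0178) ≈ 0.9273
After a magnetic survey='anomalous': P(ore) = 0.35·0.9273 / (0.35·0.9273 + 0.1·0.0727) ≈ 0.9781
After a geochemical assay='anomalous': P(ore) = 0.85·0.9781 / (0.85·0.9781 + 0.35·0.0219) ≈ 0.9909

0.9909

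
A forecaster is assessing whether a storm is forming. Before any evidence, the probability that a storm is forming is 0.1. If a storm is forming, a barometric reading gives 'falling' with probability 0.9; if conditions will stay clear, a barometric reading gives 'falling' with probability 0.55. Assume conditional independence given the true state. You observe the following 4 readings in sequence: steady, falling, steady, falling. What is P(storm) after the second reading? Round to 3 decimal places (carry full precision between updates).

After 'steady': P(storm) = 0.1·0.1000 / (0.1·0.1000 + 0.45·0.9000) ≈ 0.0241
After 'falling': P(storm) = 0.9·0.0241 / (0.9·0.0241 + 0.55·0.9759) ≈ 0.0388

0.039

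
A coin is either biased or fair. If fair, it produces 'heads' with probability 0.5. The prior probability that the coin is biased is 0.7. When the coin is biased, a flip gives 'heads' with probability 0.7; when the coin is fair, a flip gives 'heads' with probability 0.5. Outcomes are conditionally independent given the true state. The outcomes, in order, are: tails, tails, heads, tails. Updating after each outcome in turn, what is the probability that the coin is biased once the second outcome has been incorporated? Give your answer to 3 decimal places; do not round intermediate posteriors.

0.457

Apply Bayes' rule sequentially, carrying P(biased) forward.
After 'tails': P(biased) = 0.3·0.7000 / (0.3·0.7000 + 0.5·0.3000) ≈ 0.5833
After 'tails': P(biased) = 0.3·0.5833 / (0.3·0.5833 + 0.5·0.4167) ≈ 0.4565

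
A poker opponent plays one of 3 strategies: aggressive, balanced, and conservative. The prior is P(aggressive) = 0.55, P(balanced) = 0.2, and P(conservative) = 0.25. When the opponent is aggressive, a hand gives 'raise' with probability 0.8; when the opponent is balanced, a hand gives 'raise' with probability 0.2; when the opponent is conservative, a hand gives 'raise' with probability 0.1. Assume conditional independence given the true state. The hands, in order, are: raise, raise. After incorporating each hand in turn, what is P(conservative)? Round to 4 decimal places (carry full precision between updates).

0.0069

After 'raise': normaliser = 0.8·0.5500 + 0.2·0.2000 + 0.1·0.2500; P(aggressive) ≈ 0.8713, P(balanced) ≈ 0.0792, P(conservative) ≈ 0.0495
After 'raise': normaliser = 0.8·0.8713 + 0.2·0.0792 + 0.1·0.0495; P(aggressive) ≈ 0.9710, P(balanced) ≈ 0.0221, P(conservative) ≈ 0.0069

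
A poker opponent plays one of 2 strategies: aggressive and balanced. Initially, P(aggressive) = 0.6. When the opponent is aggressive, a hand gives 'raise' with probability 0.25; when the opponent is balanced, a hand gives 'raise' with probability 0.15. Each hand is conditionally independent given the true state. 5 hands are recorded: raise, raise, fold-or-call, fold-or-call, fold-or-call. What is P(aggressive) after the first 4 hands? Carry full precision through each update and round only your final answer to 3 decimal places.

After 'raise': P(aggressive) = 0.25·0.6000 / (0.25·0.6000 + 0.15·0.4000) ≈ 0.7143
After 'raise': P(aggressive) = 0.25·0.7143 / (0.25·0.7143 + 0.15·0.2857) ≈ 0.8065
After 'fold-or-call': P(aggressive) = 0.75·0.8065 / (0.75·0.8065 + 0.85·0.1935) ≈ 0.7862
After 'fold-or-call': P(aggressive) = 0.75·0.7862 / (0.75·0.7862 + 0.85·0.2138) ≈ 0.7644

0.764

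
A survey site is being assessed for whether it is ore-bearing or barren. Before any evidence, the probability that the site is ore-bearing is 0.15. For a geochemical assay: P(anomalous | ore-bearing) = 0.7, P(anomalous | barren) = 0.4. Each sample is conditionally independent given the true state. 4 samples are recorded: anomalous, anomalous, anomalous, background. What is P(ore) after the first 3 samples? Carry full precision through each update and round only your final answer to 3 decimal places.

Apply Bayes' rule sequentially, carrying P(ore) forward.
After 'anomalous': P(ore) = 0.7·0.1500 / (0.7·0.1500 + 0.4·0.8500) ≈ 0.2360
After 'anomalous': P(ore) = 0.7·0.2360 / (0.7·0.2360 + 0.4·0.7640) ≈ 0.3508
After 'anomalous': P(ore) = 0.7·0.3508 / (0.7·0.3508 + 0.4·0.6492) ≈ 0.4861

0.486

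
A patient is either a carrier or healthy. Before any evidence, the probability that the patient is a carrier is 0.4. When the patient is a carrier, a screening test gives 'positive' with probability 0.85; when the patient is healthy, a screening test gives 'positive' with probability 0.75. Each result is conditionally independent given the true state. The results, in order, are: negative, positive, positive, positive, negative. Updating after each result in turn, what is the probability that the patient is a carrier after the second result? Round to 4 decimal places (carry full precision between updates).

0.3119

After 'negative': P(carrier) = 0.15·0.4000 / (0.15·0.4000 + 0.25·0.6000) ≈ 0.2857
After 'positive': P(carrier) = 0.85·0.2857 / (0.85·0.2857 + 0.75·0.7143) ≈ 0.3119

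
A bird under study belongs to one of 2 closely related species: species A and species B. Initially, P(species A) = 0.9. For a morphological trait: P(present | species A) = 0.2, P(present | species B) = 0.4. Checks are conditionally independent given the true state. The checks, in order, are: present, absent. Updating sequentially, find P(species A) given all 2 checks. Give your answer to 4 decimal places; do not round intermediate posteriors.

0.8571

After 'present': P(species A) = 0.2·0.9000 / (0.2·0.9000 + 0.4·0.1000) ≈ 0.8182
After 'absent': P(species A) = 0.8·0.8182 / (0.8·0.8182 + 0.6·0.1818) ≈ 0.8571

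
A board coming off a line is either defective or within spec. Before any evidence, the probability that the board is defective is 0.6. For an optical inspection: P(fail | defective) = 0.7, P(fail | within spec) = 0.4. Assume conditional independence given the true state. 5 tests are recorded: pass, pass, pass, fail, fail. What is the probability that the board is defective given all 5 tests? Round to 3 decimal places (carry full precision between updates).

After 'pass': P(defective) = 0.3·0.6000 / (0.3·0.6000 + 0.6·0.4000) ≈ 0.4286
After 'pass': P(defective) = 0.3·0.4286 / (0.3·0.4286 + 0.6·0.5714) ≈ 0.2727
After 'pass': P(defective) = 0.3·0.2727 / (0.3·0.2727 + 0.6·0.7273) ≈ 0.1579
After 'fail': P(defective) = 0.7·0.1579 / (0.7·0.1579 + 0.4·0.8421) ≈ 0.2471
After 'fail': P(defective) = 0.7·0.2471 / (0.7·0.2471 + 0.4·0.7529) ≈ 0.3648

0.365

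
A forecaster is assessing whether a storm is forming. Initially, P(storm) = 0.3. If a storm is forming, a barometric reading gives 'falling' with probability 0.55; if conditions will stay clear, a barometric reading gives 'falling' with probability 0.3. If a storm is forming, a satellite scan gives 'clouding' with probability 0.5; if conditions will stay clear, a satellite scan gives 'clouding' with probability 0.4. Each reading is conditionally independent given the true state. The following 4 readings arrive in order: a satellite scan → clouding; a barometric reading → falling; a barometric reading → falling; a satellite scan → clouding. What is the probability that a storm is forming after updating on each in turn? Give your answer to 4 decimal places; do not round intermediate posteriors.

After a satellite scan='clouding': P(storm) = 0.5·0.3000 / (0.5·0.3000 + 0.4·0.7000) ≈ 0.3488
After a barometric reading='falling': P(storm) = 0.55·0.3488 / (0.55·0.3488 + 0.3·0.6512) ≈ 0.4955
After a barometric reading='falling': P(storm) = 0.55·0.4955 / (0.55·0.4955 + 0.3·0.5045) ≈ 0.6429
After a satellite scan='clouding': P(storm) = 0.5·0.6429 / (0.5·0.6429 + 0.4·0.3571) ≈ 0.6924

0.6924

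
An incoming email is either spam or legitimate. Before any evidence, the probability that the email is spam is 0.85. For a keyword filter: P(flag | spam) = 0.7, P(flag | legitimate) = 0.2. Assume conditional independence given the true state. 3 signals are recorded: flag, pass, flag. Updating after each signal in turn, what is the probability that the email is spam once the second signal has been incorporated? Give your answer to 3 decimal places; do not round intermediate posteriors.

After 'flag': P(spam) = 0.7·0.8500 / (0.7·0.8500 + 0.2·0.1500) ≈ 0.9520
After 'pass': P(spam) = 0.3·0.9520 / (0.3·0.9520 + 0.8·0.0480) ≈ 0.8815

0.881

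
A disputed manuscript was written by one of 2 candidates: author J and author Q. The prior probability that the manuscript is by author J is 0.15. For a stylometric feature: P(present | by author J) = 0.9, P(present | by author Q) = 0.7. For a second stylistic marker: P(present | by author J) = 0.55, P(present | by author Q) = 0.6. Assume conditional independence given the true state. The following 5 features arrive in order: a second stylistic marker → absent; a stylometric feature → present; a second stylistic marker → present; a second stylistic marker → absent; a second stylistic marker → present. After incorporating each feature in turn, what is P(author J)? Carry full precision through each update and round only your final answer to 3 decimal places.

After a second stylistic marker='absent': P(author J) = 0.45·0.1500 / (0.45·0.1500 + 0.4·0.8500) ≈ 0.1656
After a stylometric feature='present': P(author J) = 0.9·0.1656 / (0.9·0.1656 + 0.7·0.8344) ≈ 0.2033
After a second stylistic marker='present': P(author J) = 0.55·0.2033 / (0.55·0.2033 + 0.6·0.7967) ≈ 0.1896
After a second stylistic marker='absent': P(author J) = 0.45·0.1896 / (0.45·0.1896 + 0.4·0.8104) ≈ 0.2084
After a second stylistic marker='present': P(author J) = 0.55·0.2084 / (0.55·0.2084 + 0.6·0.7916) ≈ 0.1944

0.194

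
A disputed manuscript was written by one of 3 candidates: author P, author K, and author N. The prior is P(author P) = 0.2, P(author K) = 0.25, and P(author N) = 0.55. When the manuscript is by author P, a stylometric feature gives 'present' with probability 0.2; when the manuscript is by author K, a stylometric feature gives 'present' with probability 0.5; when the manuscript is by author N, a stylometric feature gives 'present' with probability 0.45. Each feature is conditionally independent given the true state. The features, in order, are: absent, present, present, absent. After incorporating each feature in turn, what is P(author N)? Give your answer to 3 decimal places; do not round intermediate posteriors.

0.619

Each posterior becomes the prior for the next update.
After 'absent': normaliser = 0.8·0.2000 + 0.5·0.2500 + 0.55·0.5500; P(author P) ≈ 0.2723, P(author K) ≈ 0.2128, P(author N) ≈ 0.5149
After 'present': normaliser = 0.2·0.2723 + 0.5·0.2128 + 0.45·0.5149; P(author P) ≈ 0.1388, P(author K) ≈ 0.2710, P(author N) ≈ 0.5902
After 'present': normaliser = 0.2·0.1388 + 0.5·0.2710 + 0.45·0.5902; P(author P) ≈ 0.0647, P(author K) ≈ 0.3160, P(author N) ≈ 0.6193
After 'absent': normaliser = 0.8·0.0647 + 0.5·0.3160 + 0.55·0.6193; P(author P) ≈ 0.0941, P(author K) ≈ 0.2870, P(author N) ≈ 0.6189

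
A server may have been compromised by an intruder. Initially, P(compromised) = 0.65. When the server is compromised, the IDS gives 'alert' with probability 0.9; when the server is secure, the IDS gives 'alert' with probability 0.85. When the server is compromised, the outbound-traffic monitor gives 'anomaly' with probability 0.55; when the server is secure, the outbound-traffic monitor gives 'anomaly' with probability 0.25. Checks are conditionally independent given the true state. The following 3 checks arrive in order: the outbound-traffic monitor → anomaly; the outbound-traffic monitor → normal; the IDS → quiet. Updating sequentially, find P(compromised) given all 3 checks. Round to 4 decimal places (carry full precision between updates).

0.6204

After the outbound-traffic monitor='anomaly': P(compromised) = 0.55·0.6500 / (0.55·0.6500 + 0.25·0.3500) ≈ 0.8034
After the outbound-traffic monitor='normal': P(compromised) = 0.45·0.8034 / (0.45·0.8034 + 0.75·0.1966) ≈ 0.7103
After the IDS='quiet': P(compromised) = 0.1·0.7103 / (0.1·0.7103 + 0.15·0.2897) ≈ 0.6204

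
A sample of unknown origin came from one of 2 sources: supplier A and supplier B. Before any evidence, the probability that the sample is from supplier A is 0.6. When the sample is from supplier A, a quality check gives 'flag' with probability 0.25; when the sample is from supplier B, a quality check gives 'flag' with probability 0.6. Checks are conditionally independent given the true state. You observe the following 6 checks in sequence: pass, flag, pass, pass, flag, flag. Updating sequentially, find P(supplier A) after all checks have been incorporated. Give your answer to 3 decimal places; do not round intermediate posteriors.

Apply Bayes' rule sequentially, carrying P(supplier A) forward.
After 'pass': P(supplier A) = 0.75·0.6000 / (0.75·0.6000 + 0.4·0.4000) ≈ 0.7377
After 'flag': P(supplier A) = 0.25·0.7377 / (0.25·0.7377 + 0.6·0.2623) ≈ 0.5396
After 'pass': P(supplier A) = 0.75·0.5396 / (0.75·0.5396 + 0.4·0.4604) ≈ 0.6872
After 'pass': P(supplier A) = 0.75·0.6872 / (0.75·0.6872 + 0.4·0.3128) ≈ 0.8047
After 'flag': P(supplier A) = 0.25·0.8047 / (0.25·0.8047 + 0.6·0.1953) ≈ 0.6319
After 'flag': P(supplier A) = 0.25·0.6319 / (0.25·0.6319 + 0.6·0.3681) ≈ 0.4170

0.417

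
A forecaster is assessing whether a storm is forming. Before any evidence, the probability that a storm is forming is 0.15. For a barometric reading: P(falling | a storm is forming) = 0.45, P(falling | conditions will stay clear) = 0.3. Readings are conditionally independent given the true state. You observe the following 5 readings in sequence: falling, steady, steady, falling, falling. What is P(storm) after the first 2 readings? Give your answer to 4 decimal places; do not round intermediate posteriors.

After 'falling': P(storm) = 0.45·0.1500 / (0.45·0.1500 + 0.3·0.8500) ≈ 0.2093
After 'steady': P(storm) = 0.55·0.2093 / (0.55·0.2093 + 0.7·0.7907) ≈ 0.1722

0.1722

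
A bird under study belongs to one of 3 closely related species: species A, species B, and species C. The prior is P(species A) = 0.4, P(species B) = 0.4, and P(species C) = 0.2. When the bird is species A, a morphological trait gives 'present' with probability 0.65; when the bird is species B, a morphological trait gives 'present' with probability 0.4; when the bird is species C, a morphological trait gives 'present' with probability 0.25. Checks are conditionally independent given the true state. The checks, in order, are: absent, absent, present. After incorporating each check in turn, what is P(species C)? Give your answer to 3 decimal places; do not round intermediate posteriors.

0.239

After 'absent': normaliser = 0.35·0.4000 + 0.6·0.4000 + 0.75·0.2000; P(species A) ≈ 0.2642, P(species B) ≈ 0.4528, P(species C) ≈ 0.2830
After 'absent': normaliser = 0.35·0.2642 + 0.6·0.4528 + 0.75·0.2830; P(species A) ≈ 0.1604, P(species B) ≈ 0.4714, P(species C) ≈ 0.3682
After 'present': normaliser = 0.65·0.1604 + 0.4·0.4714 + 0.25·0.3682; P(species A) ≈ 0.2709, P(species B) ≈ 0.4899, P(species C) ≈ 0.2392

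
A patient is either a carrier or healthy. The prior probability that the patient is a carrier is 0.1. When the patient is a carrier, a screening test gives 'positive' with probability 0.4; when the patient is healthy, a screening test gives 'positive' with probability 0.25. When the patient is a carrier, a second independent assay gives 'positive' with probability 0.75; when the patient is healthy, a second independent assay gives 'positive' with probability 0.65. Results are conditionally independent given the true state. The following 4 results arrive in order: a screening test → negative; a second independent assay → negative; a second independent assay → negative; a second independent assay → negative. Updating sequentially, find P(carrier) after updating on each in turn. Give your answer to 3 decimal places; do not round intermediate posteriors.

0.031

After a screening test='negative': P(carrier) = 0.6·0.1000 / (0.6·0.1000 + 0.75·0.9000) ≈ 0.0816
After a second independent assay='negative': P(carrier) = 0.25·0.0816 / (0.25·0.0816 + 0.35·0.9184) ≈ 0.0597
After a second independent assay='negative': P(carrier) = 0.25·0.0597 / (0.25·0.0597 + 0.35·0.9403) ≈ 0.0434
After a second independent assay='negative': P(carrier) = 0.25·0.0434 / (0.25·0.0434 + 0.35·0.9566) ≈ 0.0314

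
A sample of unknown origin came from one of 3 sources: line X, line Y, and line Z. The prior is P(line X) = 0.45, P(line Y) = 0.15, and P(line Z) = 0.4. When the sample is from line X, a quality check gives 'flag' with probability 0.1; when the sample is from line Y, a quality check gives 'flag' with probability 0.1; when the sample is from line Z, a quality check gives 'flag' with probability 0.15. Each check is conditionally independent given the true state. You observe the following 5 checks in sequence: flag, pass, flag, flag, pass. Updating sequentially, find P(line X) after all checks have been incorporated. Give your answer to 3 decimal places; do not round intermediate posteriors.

0.249

After 'flag': normaliser = 0.1·0.4500 + 0.1·0.1500 + 0.15·0.4000; P(line X) ≈ 0.3750, P(line Y) ≈ 0.1250, P(line Z) ≈ 0.5000
After 'pass': normaliser = 0.9·0.3750 + 0.9·0.1250 + 0.85·0.5000; P(line X) ≈ 0.3857, P(line Y) ≈ 0.1286, P(line Z) ≈ 0.4857
After 'flag': normaliser = 0.1·0.3857 + 0.1·0.1286 + 0.15·0.4857; P(line X) ≈ 0.3103, P(line Y) ≈ 0.1034, P(line Z) ≈ 0.5862
After 'flag': normaliser = 0.1·0.3103 + 0.1·0.1034 + 0.15·0.5862; P(line X) ≈ 0.2400, P(line Y) ≈ 0.0800, P(line Z) ≈ 0.6800
After 'pass': normaliser = 0.9·0.2400 + 0.9·0.0800 + 0.85·0.6800; P(line X) ≈ 0.2494, P(line Y) ≈ 0.0831, P(line Z) ≈ 0.6674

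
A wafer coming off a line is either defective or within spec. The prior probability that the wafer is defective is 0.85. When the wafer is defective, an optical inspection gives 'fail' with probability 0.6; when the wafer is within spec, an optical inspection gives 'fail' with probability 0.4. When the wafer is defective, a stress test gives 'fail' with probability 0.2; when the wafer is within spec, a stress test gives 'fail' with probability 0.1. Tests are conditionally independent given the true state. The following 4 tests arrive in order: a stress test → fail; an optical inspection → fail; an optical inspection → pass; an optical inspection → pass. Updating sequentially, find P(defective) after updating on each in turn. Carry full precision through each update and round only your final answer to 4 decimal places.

0.8831

After a stress test='fail': P(defective) = 0.2·0.8500 / (0.2·0.8500 + 0.1·0.1500) ≈ 0.9189
After an optical inspection='fail': P(defective) = 0.6·0.9189 / (0.6·0.9189 + 0.4·0.0811) ≈ 0.9444
After an optical inspection='pass': P(defective) = 0.4·0.9444 / (0.4·0.9444 + 0.6·0.0556) ≈ 0.9189
After an optical inspection='pass': P(defective) = 0.4·0.9189 / (0.4·0.9189 + 0.6·0.0811) ≈ 0.8831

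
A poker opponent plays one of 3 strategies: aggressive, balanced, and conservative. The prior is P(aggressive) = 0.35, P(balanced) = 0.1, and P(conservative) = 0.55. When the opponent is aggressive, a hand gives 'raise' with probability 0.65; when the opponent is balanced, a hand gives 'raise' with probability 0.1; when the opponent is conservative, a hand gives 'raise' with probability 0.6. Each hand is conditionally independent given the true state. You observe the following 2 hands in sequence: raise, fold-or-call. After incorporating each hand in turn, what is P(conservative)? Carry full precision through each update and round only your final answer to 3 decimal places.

0.598

Apply Bayes' rule sequentially, carrying P(conservative) forward.
After 'raise': normaliser = 0.65·0.3500 + 0.1·0.1000 + 0.6·0.5500; P(aggressive) ≈ 0.4009, P(balanced) ≈ 0.0176, P(conservative) ≈ 0.5815
After 'fold-or-call': normaliser = 0.35·0.4009 + 0.9·0.0176 + 0.4·0.5815; P(aggressive) ≈ 0.3609, P(balanced) ≈ 0.0408, P(conservative) ≈ 0.5983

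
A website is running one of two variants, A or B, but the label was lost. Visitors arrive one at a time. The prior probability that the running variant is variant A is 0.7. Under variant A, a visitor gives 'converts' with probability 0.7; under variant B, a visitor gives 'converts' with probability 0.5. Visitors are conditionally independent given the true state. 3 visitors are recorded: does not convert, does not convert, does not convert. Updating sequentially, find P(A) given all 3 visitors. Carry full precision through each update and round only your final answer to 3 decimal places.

0.335

After 'does not convert': P(A) = 0.3·0.7000 / (0.3·0.7000 + 0.5·0.3000) ≈ 0.5833
After 'does not convert': P(A) = 0.3·0.5833 / (0.3·0.5833 + 0.5·0.4167) ≈ 0.4565
After 'does not convert': P(A) = 0.3·0.4565 / (0.3·0.4565 + 0.5·0.5435) ≈ 0.3351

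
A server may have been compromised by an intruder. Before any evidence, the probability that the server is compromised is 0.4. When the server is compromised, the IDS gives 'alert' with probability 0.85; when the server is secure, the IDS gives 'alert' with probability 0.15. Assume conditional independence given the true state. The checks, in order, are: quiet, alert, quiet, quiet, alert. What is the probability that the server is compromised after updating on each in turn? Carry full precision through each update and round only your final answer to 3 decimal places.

After 'quiet': P(compromised) = 0.15·0.4000 / (0.15·0.4000 + 0.85·0.6000) ≈ 0.1053
After 'alert': P(compromised) = 0.85·0.1053 / (0.85·0.1053 + 0.15·0.8947) ≈ 0.4000
After 'quiet': P(compromised) = 0.15·0.4000 / (0.15·0.4000 + 0.85·0.6000) ≈ 0.1053
After 'quiet': P(compromised) = 0.15·0.1053 / (0.15·0.1053 + 0.85·0.8947) ≈ 0.0203
After 'alert': P(compromised) = 0.85·0.0203 / (0.85·0.0203 + 0.15·0.9797) ≈ 0.1053

0.105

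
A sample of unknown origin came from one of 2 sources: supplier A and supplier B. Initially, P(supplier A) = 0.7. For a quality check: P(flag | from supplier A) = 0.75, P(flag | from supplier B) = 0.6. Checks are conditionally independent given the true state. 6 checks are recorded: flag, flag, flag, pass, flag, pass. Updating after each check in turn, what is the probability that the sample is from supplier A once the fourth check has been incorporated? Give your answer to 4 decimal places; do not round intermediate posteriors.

0.7401

Each posterior becomes the prior for the next update.
After 'flag': P(supplier A) = 0.75·0.7000 / (0.75·0.7000 + 0.6·0.3000) ≈ 0.7447
After 'flag': P(supplier A) = 0.75·0.7447 / (0.75·0.7447 + 0.6·0.2553) ≈ 0.7848
After 'flag': P(supplier A) = 0.75·0.7848 / (0.75·0.7848 + 0.6·0.2152) ≈ 0.8201
After 'pass': P(supplier A) = 0.25·0.8201 / (0.25·0.8201 + 0.4·0.1799) ≈ 0.7401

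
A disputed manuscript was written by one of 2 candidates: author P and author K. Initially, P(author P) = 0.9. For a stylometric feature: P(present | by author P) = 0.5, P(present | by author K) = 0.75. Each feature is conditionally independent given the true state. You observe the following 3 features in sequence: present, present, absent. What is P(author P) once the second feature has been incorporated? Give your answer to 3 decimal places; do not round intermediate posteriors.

0.800

Each posterior becomes the prior for the next update.
After 'present': P(author P) = 0.5·0.9000 / (0.5·0.9000 + 0.75·0.1000) ≈ 0.8571
After 'present': P(author P) = 0.5·0.8571 / (0.5·0.8571 + 0.75·0.1429) ≈ 0.8000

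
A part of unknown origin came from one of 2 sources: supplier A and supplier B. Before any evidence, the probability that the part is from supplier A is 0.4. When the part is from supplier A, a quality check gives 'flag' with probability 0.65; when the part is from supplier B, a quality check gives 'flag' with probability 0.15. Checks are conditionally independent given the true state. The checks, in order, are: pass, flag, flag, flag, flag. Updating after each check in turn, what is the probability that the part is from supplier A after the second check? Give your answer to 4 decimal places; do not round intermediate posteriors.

After 'pass': P(supplier A) = 0.35·0.4000 / (0.35·0.4000 + 0.85·0.6000) ≈ 0.2154
After 'flag': P(supplier A) = 0.65·0.2154 / (0.65·0.2154 + 0.15·0.7846) ≈ 0.5433

0.5433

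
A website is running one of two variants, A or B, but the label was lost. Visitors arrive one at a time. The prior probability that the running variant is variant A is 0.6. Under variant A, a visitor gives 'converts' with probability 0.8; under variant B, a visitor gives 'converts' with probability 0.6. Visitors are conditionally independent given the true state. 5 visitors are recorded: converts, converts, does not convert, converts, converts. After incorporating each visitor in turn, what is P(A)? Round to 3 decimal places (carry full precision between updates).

0.703

After 'converts': P(A) = 0.8·0.6000 / (0.8·0.6000 + 0.6·0.4000) ≈ 0.6667
After 'converts': P(A) = 0.8·0.6667 / (0.8·0.6667 + 0.6·0.3333) ≈ 0.7273
After 'does not convert': P(A) = 0.2·0.7273 / (0.2·0.7273 + 0.4·0.2727) ≈ 0.5714
After 'converts': P(A) = 0.8·0.5714 / (0.8·0.5714 + 0.6·0.4286) ≈ 0.6400
After 'converts': P(A) = 0.8·0.6400 / (0.8·0.6400 + 0.6·0.3600) ≈ 0.7033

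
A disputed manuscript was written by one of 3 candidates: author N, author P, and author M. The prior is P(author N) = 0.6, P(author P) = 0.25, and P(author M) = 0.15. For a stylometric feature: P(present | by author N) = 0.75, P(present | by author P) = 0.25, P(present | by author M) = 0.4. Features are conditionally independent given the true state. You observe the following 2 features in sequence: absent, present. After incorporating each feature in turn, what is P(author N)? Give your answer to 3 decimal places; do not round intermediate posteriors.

0.576

After 'absent': normaliser = 0.25·0.6000 + 0.75·0.2500 + 0.6·0.1500; P(author N) ≈ 0.3509, P(author P) ≈ 0.4386, P(author M) ≈ 0.2105
After 'present': normaliser = 0.75·0.3509 + 0.25·0.4386 + 0.4·0.2105; P(author N) ≈ 0.5758, P(author P) ≈ 0.2399, P(author M) ≈ 0.1843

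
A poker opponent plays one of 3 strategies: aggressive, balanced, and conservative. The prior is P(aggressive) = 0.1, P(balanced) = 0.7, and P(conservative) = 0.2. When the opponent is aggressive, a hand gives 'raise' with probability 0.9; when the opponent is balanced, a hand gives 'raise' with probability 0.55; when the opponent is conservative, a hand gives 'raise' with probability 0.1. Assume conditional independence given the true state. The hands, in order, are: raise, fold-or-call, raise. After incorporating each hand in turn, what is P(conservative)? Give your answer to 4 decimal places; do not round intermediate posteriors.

0.0171

After 'raise': normaliser = 0.9·0.1000 + 0.55·0.7000 + 0.1·0.2000; P(aggressive) ≈ 0.1818, P(balanced) ≈ 0.7778, P(conservative) ≈ 0.0404
After 'fold-or-call': normaliser = 0.1·0.1818 + 0.45·0.7778 + 0.9·0.0404; P(aggressive) ≈ 0.0449, P(balanced) ≈ 0.8652, P(conservative) ≈ 0.0899
After 'raise': normaliser = 0.9·0.0449 + 0.55·0.8652 + 0.1·0.0899; P(aggressive) ≈ 0.0770, P(balanced) ≈ 0.9059, P(conservative) ≈ 0.0171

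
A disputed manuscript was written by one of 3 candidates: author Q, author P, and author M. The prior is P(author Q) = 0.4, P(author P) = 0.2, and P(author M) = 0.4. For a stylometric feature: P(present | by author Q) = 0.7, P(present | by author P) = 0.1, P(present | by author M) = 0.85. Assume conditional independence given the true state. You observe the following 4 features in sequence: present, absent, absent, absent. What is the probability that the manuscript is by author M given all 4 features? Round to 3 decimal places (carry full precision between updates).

0.049

After 'present': normaliser = 0.7·0.4000 + 0.1·0.2000 + 0.85·0.4000; P(author Q) ≈ 0.4375, P(author P) ≈ 0.0312, P(author M) ≈ 0.5312
After 'absent': normaliser = 0.3·0.4375 + 0.9·0.0312 + 0.15·0.5312; P(author Q) ≈ 0.5490, P(author P) ≈ 0.1176, P(author M) ≈ 0.3333
After 'absent': normaliser = 0.3·0.5490 + 0.9·0.1176 + 0.15·0.3333; P(author Q) ≈ 0.5138, P(author P) ≈ 0.3303, P(author M) ≈ 0.1560
After 'absent': normaliser = 0.3·0.5138 + 0.9·0.3303 + 0.15·0.1560; P(author Q) ≈ 0.3246, P(author P) ≈ 0.6261, P(author M) ≈ 0.0493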